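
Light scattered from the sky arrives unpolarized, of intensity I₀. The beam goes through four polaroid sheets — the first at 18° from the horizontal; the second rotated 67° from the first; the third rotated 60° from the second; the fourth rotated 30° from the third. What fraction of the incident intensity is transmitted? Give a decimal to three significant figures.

≈ 0.0143 I₀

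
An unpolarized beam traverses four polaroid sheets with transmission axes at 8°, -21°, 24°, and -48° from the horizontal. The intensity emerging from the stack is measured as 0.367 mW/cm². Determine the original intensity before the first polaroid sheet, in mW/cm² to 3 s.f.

Unpolarized light through the first polarizer → I₁ = ½ I₀, now polarized at 8°.
I₂ = I₁ cos²(-21° − 8°) = 0.5 I₀ · cos²(29°) = 0.3825 I₀.
I₃ = I₂ cos²(24° + 21°) = 0.3825 I₀ · cos²(45°) = 0.1912 I₀.
I₄ = I₃ cos²(-48° − 24°) = 0.1912 I₀ · cos²(72°) = 0.01826 I₀.
So 0.367 mW/cm² = 0.01826 I₀, giving I₀ = 0.367/0.01826 = 20.1 mW/cm².

I₀ ≈ 20.1 mW/cm²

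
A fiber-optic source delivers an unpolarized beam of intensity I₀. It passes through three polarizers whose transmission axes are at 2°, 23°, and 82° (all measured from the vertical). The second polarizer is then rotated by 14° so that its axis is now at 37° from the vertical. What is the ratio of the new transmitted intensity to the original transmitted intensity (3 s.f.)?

I_new/I_old ≈ 1.45

Before rotation:
Unpolarized light through the first polarizer → I₁ = ½ I₀, now polarized at 2°.
I₂ = I₁ cos²(23° − 2°) = 0.5 I₀ · cos²(21°) = 0.4358 I₀.
I₃ = I₂ cos²(82° − 23°) = 0.4358 I₀ · cos²(59°) = 0.1156 I₀.
After rotation:
Unpolarized light through the first polarizer → I₁ = ½ I₀, now polarized at 2°.
I₂ = I₁ cos²(37° − 2°) = 0.5 I₀ · cos²(35°) = 0.3355 I₀.
I₃ = I₂ cos²(82° − 37°) = 0.3355 I₀ · cos²(45°) = 0.1678 I₀.
Ratio = 0.1678 / 0.1156 = 1.451.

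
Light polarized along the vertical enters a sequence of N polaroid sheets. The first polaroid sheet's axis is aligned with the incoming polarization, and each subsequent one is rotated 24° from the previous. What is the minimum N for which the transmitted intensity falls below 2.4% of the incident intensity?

First polarizer is aligned with the polarization: full transmission.
Each further stage multiplies by cos²(24°) = 0.8346.
After N polarizers: T = 0.8346^(N−1). Require T < 0.024 ⇒ N−1 > ln(0.024)/ln(0.8346) = 20.62, so N−1 ≥ 21 and N = 22.
Check: N=22 gives T = 0.02242 < 0.024; N=21 gives T = 0.02687.

N = 22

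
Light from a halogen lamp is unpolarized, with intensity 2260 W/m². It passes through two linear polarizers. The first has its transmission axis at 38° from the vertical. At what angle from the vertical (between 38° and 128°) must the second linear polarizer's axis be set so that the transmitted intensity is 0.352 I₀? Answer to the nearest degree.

Unpolarized light through the first polarizer → I₁ = ½ I₀, now polarized at 38°.
Need I₂/I₀ = 0.352, so cos²(θ − 38°) = 0.352 / 0.5 = 0.704.
θ − 38° = arccos(√0.704) = 33.0°, giving θ ≈ 38 + 33.0 = 71.0°.

θ ≈ 71°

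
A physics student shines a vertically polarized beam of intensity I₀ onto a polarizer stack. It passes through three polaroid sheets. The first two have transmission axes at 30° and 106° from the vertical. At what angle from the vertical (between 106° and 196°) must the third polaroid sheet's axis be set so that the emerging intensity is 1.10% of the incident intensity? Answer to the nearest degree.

θ ≈ 166°

I₁ = I₀ cos²(30° − 0°) = I₀ cos²(30°) = 0.75 I₀.
I₂ = I₁ cos²(106° − 30°) = 0.75 I₀ · cos²(76°) = 0.04389 I₀.
Need I₃/I₀ = 0.011, so cos²(θ − 106°) = 0.011 / 0.04389 = 0.2506.
θ − 106° = arccos(√0.2506) = 60.0°, giving θ ≈ 106 + 60.0 = 166.0°.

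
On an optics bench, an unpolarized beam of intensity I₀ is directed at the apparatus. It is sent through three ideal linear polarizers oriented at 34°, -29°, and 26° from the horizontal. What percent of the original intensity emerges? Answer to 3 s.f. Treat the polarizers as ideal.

≈ 3.39%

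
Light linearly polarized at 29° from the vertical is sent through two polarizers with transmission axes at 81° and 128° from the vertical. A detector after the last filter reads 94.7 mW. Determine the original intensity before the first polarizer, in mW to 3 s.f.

I₀ ≈ 537 mW

I₁ = I₀ cos²(81° − 29°) = I₀ cos²(52°) = 0.379 I₀.
I₂ = I₁ cos²(128° − 81°) = 0.379 I₀ · cos²(47°) = 0.1763 I₀.
So 94.7 mW = 0.1763 I₀, giving I₀ = 94.7/0.1763 = 537.2 mW.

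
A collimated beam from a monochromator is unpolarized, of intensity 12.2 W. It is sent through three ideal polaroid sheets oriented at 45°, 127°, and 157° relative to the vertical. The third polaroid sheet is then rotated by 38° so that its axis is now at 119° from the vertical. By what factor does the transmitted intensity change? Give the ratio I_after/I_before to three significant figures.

Before rotation:
Unpolarized light through the first polarizer → I₁ = ½ I₀, now polarized at 45°.
I₂ = I₁ cos²(127° − 45°) = 0.5 I₀ · cos²(82°) = 0.009685 I₀.
I₃ = I₂ cos²(157° − 127°) = 0.009685 I₀ · cos²(30°) = 0.007263 I₀.
After rotation:
Unpolarized light through the first polarizer → I₁ = ½ I₀, now polarized at 45°.
I₂ = I₁ cos²(127° − 45°) = 0.5 I₀ · cos²(82°) = 0.009685 I₀.
I₃ = I₂ cos²(119° − 127°) = 0.009685 I₀ · cos²(8°) = 0.009497 I₀.
Ratio = 0.009497 / 0.007263 = 1.308.

I_new/I_old ≈ 1.31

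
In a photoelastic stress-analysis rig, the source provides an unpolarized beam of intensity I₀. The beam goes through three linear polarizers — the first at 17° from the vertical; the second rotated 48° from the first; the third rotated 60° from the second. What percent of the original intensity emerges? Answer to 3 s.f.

≈ 5.60%

Unpolarized light through the first polarizer → I₁ = ½ I₀, now polarized at 17°.
I₂ = I₁ cos²(48°) = 0.5 · 0.4477 I₀ = 0.2239 I₀.
I₃ = I₂ cos²(60°) = 0.2239 · 0.25 I₀ = 0.05597 I₀.
That is 5.597% of the incident intensity.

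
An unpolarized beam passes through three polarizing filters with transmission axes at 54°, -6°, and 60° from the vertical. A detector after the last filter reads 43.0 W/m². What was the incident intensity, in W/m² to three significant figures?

I₀ ≈ 2080 W/m²

Unpolarized light through the first polarizer → I₁ = ½ I₀, now polarized at 54°.
I₂ = I₁ cos²(-6° − 54°) = 0.5 I₀ · cos²(60°) = 0.125 I₀.
I₃ = I₂ cos²(60° + 6°) = 0.125 I₀ · cos²(66°) = 0.02068 I₀.
So 43.0 W/m² = 0.02068 I₀, giving I₀ = 43.0/0.02068 = 2079 W/m².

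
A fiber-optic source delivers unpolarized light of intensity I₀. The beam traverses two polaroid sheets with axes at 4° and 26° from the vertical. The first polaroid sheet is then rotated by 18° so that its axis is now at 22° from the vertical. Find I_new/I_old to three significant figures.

Before rotation:
Unpolarized light through the first polarizer → I₁ = ½ I₀, now polarized at 4°.
I₂ = I₁ cos²(26° − 4°) = 0.5 I₀ · cos²(22°) = 0.4298 I₀.
After rotation:
Unpolarized light through the first polarizer → I₁ = ½ I₀, now polarized at 22°.
I₂ = I₁ cos²(26° − 22°) = 0.5 I₀ · cos²(4°) = 0.4976 I₀.
Ratio = 0.4976 / 0.4298 = 1.158.

I_new/I_old ≈ 1.16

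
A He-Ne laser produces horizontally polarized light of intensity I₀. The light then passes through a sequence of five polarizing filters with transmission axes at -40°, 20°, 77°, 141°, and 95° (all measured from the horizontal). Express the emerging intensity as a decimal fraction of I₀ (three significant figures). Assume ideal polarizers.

I₁ = I₀ cos²(-40° − 0°) = I₀ cos²(40°) = 0.5868 I₀.
I₂ = I₁ cos²(20° + 40°) = 0.5868 I₀ · cos²(60°) = 0.1467 I₀.
I₃ = I₂ cos²(77° − 20°) = 0.1467 I₀ · cos²(57°) = 0.04352 I₀.
I₄ = I₃ cos²(141° − 77°) = 0.04352 I₀ · cos²(64°) = 0.008363 I₀.
I₅ = I₄ cos²(95° − 141°) = 0.008363 I₀ · cos²(46°) = 0.004035 I₀.
Transmitted fraction = 0.004035.

≈ 0.00404 I₀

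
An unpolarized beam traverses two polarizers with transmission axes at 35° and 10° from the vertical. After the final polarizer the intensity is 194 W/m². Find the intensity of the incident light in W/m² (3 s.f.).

I₀ ≈ 472 W/m²

Unpolarized light through the first polarizer → I₁ = ½ I₀, now polarized at 35°.
I₂ = I₁ cos²(10° − 35°) = 0.5 I₀ · cos²(25°) = 0.4107 I₀.
So 194 W/m² = 0.4107 I₀, giving I₀ = 194/0.4107 = 472.4 W/m².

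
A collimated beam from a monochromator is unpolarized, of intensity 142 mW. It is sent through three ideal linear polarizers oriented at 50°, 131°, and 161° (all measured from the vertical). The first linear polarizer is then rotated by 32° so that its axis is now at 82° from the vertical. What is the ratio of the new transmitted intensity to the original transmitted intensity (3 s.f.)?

I_new/I_old ≈ 17.6

Before rotation:
Unpolarized light through the first polarizer → I₁ = ½ I₀, now polarized at 50°.
I₂ = I₁ cos²(131° − 50°) = 0.5 I₀ · cos²(81°) = 0.01224 I₀.
I₃ = I₂ cos²(161° − 131°) = 0.01224 I₀ · cos²(30°) = 0.009177 I₀.
After rotation:
Unpolarized light through the first polarizer → I₁ = ½ I₀, now polarized at 82°.
I₂ = I₁ cos²(131° − 82°) = 0.5 I₀ · cos²(49°) = 0.2152 I₀.
I₃ = I₂ cos²(161° − 131°) = 0.2152 I₀ · cos²(30°) = 0.1614 I₀.
Ratio = 0.1614 / 0.009177 = 17.59.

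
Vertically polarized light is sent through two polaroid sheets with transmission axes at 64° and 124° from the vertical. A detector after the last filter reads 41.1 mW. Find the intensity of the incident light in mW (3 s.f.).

I₁ = I₀ cos²(64° − 0°) = I₀ cos²(64°) = 0.1922 I₀.
I₂ = I₁ cos²(124° − 64°) = 0.1922 I₀ · cos²(60°) = 0.04804 I₀.
So 41.1 mW = 0.04804 I₀, giving I₀ = 41.1/0.04804 = 855.5 mW.

I₀ ≈ 855 mW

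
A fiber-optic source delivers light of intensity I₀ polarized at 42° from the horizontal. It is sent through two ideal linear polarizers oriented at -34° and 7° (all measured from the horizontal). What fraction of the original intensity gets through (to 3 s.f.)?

≈ 0.0333 I₀

I₁ = I₀ cos²(-34° − 42°) = I₀ cos²(76°) = 0.05853 I₀.
I₂ = I₁ cos²(7° + 34°) = 0.05853 I₀ · cos²(41°) = 0.03334 I₀.
Transmitted fraction = 0.03334.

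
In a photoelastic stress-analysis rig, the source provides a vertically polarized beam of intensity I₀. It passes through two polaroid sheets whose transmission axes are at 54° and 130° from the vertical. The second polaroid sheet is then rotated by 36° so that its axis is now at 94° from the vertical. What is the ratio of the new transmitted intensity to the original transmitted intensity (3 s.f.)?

Before rotation:
I₁ = I₀ cos²(54° − 0°) = I₀ cos²(54°) = 0.3455 I₀.
I₂ = I₁ cos²(130° − 54°) = 0.3455 I₀ · cos²(76°) = 0.02022 I₀.
After rotation:
I₁ = I₀ cos²(54° − 0°) = I₀ cos²(54°) = 0.3455 I₀.
I₂ = I₁ cos²(94° − 54°) = 0.3455 I₀ · cos²(40°) = 0.2027 I₀.
Ratio = 0.2027 / 0.02022 = 10.03.

I_new/I_old ≈ 10.0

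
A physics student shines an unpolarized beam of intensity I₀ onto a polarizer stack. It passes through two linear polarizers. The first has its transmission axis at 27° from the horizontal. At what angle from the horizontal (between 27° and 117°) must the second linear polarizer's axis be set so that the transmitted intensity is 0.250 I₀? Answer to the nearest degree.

Unpolarized light through the first polarizer → I₁ = ½ I₀, now polarized at 27°.
Need I₂/I₀ = 0.25, so cos²(θ − 27°) = 0.25 / 0.5 = 0.5.
θ − 27° = arccos(√0.5) = 45.0°, giving θ ≈ 27 + 45.0 = 72.0°.

θ ≈ 72°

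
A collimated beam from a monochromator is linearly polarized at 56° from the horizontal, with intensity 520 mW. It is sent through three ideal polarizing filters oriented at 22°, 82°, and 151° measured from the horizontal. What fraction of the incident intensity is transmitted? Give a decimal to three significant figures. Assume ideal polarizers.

I/I₀ ≈ 0.0221

By Malus's law, I₁ = 520 mW · cos²(34°) = 357.4 mW.
I₂ = I₁ · cos²(60°) = 357.4 · 0.25 = 89.35 mW.
I₃ = I₂ · cos²(69°) = 89.35 · 0.1284 = 11.47 mW.
Transmitted fraction = 0.02207.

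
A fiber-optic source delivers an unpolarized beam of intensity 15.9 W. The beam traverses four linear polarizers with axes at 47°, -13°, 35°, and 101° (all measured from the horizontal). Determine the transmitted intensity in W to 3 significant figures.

I ≈ 0.147 W

Unpolarized light through the first polarizer → I₁ = 15.9 W/2 = 7.95 W, polarized at 47°.
I₂ = I₁ · cos²(60°) = 7.95 · 0.25 = 1.988 W.
I₃ = I₂ · cos²(48°) = 1.988 · 0.4477 = 0.8899 W.
I₄ = I₃ · cos²(66°) = 0.8899 · 0.1654 = 0.1472 W.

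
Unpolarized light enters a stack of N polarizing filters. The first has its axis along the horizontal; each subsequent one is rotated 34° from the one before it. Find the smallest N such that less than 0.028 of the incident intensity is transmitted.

N = 9

First polarizer halves the unpolarized light: factor 1/2.
Each further stage multiplies by cos²(34°) = 0.6873.
After N polarizers: T = 0.5·0.6873^(N−1). Require T < 0.028 ⇒ N−1 > ln(0.028/0.5)/ln(0.6873) = 7.69, so N−1 ≥ 8 and N = 9.
Check: N=9 gives T = 0.0249 < 0.028; N=8 gives T = 0.03623.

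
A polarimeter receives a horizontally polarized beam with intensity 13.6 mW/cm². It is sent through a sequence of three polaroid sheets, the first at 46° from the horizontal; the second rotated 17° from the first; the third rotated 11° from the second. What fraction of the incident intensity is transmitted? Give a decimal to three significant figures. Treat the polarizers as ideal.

I/I₀ ≈ 0.425

I₁ = 13.6 mW/cm² · cos²(46°) = 6.563 mW/cm².
I₂ = I₁ · cos²(17°) = 6.563 · 0.9145 = 6.002 mW/cm².
I₃ = I₂ · cos²(11°) = 6.002 · 0.9636 = 5.783 mW/cm².
Transmitted fraction = 0.4252.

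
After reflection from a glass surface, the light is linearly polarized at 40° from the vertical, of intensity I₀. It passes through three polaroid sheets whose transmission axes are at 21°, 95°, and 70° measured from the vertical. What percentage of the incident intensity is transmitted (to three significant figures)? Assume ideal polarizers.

I₁ = I₀ cos²(21° − 40°) = I₀ cos²(19°) = 0.894 I₀.
I₂ = I₁ cos²(95° − 21°) = 0.894 I₀ · cos²(74°) = 0.06792 I₀.
I₃ = I₂ cos²(70° − 95°) = 0.06792 I₀ · cos²(25°) = 0.05579 I₀.
That is 5.579% of the incident intensity.

≈ 5.58%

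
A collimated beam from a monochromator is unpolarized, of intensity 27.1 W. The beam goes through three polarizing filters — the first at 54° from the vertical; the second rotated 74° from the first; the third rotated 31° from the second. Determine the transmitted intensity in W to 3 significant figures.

I ≈ 0.756 W

Unpolarized light through the first polarizer → I₁ = 27.1 W/2 = 13.55 W, polarized at 54°.
I₂ = I₁ · cos²(74°) = 13.55 · 0.07598 = 1.029 W.
I₃ = I₂ · cos²(31°) = 1.029 · 0.7347 = 0.7564 W.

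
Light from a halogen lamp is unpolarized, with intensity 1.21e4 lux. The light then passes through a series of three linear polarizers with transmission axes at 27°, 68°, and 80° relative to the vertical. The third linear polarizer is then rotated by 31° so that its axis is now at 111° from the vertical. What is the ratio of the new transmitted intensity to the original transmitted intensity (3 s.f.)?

I_new/I_old ≈ 0.559

Before rotation:
Unpolarized light through the first polarizer → I₁ = ½ I₀, now polarized at 27°.
I₂ = I₁ cos²(68° − 27°) = 0.5 I₀ · cos²(41°) = 0.2848 I₀.
I₃ = I₂ cos²(80° − 68°) = 0.2848 I₀ · cos²(12°) = 0.2725 I₀.
After rotation:
Unpolarized light through the first polarizer → I₁ = ½ I₀, now polarized at 27°.
I₂ = I₁ cos²(68° − 27°) = 0.5 I₀ · cos²(41°) = 0.2848 I₀.
I₃ = I₂ cos²(111° − 68°) = 0.2848 I₀ · cos²(43°) = 0.1523 I₀.
Ratio = 0.1523 / 0.2725 = 0.559.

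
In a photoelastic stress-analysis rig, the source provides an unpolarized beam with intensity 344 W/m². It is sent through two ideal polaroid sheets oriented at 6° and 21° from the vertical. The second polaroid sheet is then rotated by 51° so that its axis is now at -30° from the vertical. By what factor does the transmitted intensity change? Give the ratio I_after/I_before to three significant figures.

Before rotation:
Unpolarized light through the first polarizer → I₁ = ½ I₀, now polarized at 6°.
I₂ = I₁ cos²(21° − 6°) = 0.5 I₀ · cos²(15°) = 0.4665 I₀.
After rotation:
Unpolarized light through the first polarizer → I₁ = ½ I₀, now polarized at 6°.
I₂ = I₁ cos²(-30° − 6°) = 0.5 I₀ · cos²(36°) = 0.3273 I₀.
Ratio = 0.3273 / 0.4665 = 0.7015.

I_new/I_old ≈ 0.702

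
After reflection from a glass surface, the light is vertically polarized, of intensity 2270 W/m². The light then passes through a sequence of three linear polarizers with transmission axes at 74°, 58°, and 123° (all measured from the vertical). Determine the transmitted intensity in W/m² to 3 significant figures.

I ≈ 28.5 W/m²

I₁ = 2270 W/m² · cos²(74°) = 172.5 W/m².
I₂ = I₁ · cos²(16°) = 172.5 · 0.924 = 159.4 W/m².
I₃ = I₂ · cos²(65°) = 159.4 · 0.1786 = 28.46 W/m².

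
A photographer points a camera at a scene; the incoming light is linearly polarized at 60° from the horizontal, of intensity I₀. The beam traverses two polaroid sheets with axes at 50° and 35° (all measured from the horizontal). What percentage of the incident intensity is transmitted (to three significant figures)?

≈ 90.5%

I₁ = I₀ cos²(50° − 60°) = I₀ cos²(10°) = 0.9698 I₀.
I₂ = I₁ cos²(35° − 50°) = 0.9698 I₀ · cos²(15°) = 0.9049 I₀.
That is 90.49% of the incident intensity.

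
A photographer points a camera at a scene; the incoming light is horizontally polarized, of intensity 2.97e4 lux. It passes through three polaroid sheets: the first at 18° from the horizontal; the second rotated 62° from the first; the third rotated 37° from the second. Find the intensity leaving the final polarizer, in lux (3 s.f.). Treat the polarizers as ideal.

I ≈ 3780 lux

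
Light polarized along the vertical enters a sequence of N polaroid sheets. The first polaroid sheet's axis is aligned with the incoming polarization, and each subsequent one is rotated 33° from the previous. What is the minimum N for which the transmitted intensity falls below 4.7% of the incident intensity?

First polarizer is aligned with the polarization: full transmission.
Each further stage multiplies by cos²(33°) = 0.7034.
After N polarizers: T = 0.7034^(N−1). Require T < 0.047 ⇒ N−1 > ln(0.047)/ln(0.7034) = 8.69, so N−1 ≥ 9 and N = 10.
Check: N=10 gives T = 0.04214 < 0.047; N=9 gives T = 0.0599.

N = 10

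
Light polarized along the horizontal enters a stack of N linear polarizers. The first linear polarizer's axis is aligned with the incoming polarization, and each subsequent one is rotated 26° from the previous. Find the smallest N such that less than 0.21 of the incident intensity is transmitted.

N = 9

First polarizer is aligned with the polarization: full transmission.
Each further stage multiplies by cos²(26°) = 0.8078.
After N polarizers: T = 0.8078^(N−1). Require T < 0.21 ⇒ N−1 > ln(0.21)/ln(0.8078) = 7.31, so N−1 ≥ 8 and N = 9.
Check: N=9 gives T = 0.1814 < 0.21; N=8 gives T = 0.2245.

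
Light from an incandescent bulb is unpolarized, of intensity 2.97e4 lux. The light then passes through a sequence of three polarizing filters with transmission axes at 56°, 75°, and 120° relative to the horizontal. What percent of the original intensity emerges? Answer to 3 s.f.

≈ 22.4%

Unpolarized light through the first polarizer → I₁ = 2.97e4 lux/2 = 1.485e+04 lux, polarized at 56°.
I₂ = I₁ · cos²(19°) = 1.485e+04 · 0.894 = 1.328e+04 lux.
I₃ = I₂ · cos²(45°) = 1.328e+04 · 0.5 = 6638 lux.
That is 22.35% of the incident intensity.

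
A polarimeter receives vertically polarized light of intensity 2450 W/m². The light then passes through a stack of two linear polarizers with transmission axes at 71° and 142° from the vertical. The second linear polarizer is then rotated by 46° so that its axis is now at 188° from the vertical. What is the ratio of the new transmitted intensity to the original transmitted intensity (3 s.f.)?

Before rotation:
By Malus's law, I₁ = I₀ cos²(71° − 0°) = I₀ cos²(71°) = 0.106 I₀.
I₂ = I₁ cos²(142° − 71°) = 0.106 I₀ · cos²(71°) = 0.01123 I₀.
After rotation:
I₁ = I₀ cos²(71° − 0°) = I₀ cos²(71°) = 0.106 I₀.
Angle between axes 1 and 2: 63°. I₂ = 0.106 I₀ · cos²(63°) = 0.02185 I₀.
Ratio = 0.02185 / 0.01123 = 1.945.

I_new/I_old ≈ 1.94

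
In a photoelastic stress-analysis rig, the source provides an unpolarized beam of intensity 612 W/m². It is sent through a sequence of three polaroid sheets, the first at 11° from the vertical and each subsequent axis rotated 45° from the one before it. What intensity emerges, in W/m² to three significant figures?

Unpolarized light through the first polarizer → I₁ = 612 W/m²/2 = 306 W/m², polarized at 11°.
I₂ = I₁ · cos²(45°) = 306 · 0.5 = 153 W/m².
I₃ = I₂ · cos²(45°) = 153 · 0.5 = 76.5 W/m².

I ≈ 76.5 W/m²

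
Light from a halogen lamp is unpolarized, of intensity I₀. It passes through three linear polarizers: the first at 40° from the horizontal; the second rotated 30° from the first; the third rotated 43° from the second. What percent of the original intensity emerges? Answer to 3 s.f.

≈ 20.1%

Unpolarized light through the first polarizer → I₁ = ½ I₀, now polarized at 40°.
I₂ = I₁ cos²(30°) = 0.5 · 0.75 I₀ = 0.375 I₀.
I₃ = I₂ cos²(43°) = 0.375 · 0.5349 I₀ = 0.2006 I₀.
That is 20.06% of the incident intensity.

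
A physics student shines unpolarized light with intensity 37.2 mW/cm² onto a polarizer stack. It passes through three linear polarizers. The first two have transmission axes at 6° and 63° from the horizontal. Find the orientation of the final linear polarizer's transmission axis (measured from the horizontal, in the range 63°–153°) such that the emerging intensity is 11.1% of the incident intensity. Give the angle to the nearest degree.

θ ≈ 93°

Unpolarized light through the first polarizer → I₁ = ½ I₀, now polarized at 6°.
I₂ = I₁ cos²(63° − 6°) = 0.5 I₀ · cos²(57°) = 0.1483 I₀.
Need I₃/I₀ = 0.111, so cos²(θ − 63°) = 0.111 / 0.1483 = 0.7484.
θ − 63° = arccos(√0.7484) = 30.1°, giving θ ≈ 63 + 30.1 = 93.1°.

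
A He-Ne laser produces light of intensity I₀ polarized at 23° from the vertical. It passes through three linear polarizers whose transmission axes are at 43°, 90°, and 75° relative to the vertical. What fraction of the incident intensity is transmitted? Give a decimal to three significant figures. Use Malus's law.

By Malus's law, I₁ = I₀ cos²(43° − 23°) = I₀ cos²(20°) = 0.883 I₀.
I₂ = I₁ cos²(90° − 43°) = 0.883 I₀ · cos²(47°) = 0.4107 I₀.
I₃ = I₂ cos²(75° − 90°) = 0.4107 I₀ · cos²(15°) = 0.3832 I₀.
Transmitted fraction = 0.3832.

≈ 0.383 I₀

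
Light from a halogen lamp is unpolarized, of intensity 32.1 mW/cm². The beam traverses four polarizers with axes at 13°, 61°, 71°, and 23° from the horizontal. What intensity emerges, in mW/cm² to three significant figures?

Unpolarized light through the first polarizer → I₁ = 32.1 mW/cm²/2 = 16.05 mW/cm², polarized at 13°.
I₂ = I₁ · cos²(48°) = 16.05 · 0.4477 = 7.186 mW/cm².
I₃ = I₂ · cos²(10°) = 7.186 · 0.9698 = 6.969 mW/cm².
I₄ = I₃ · cos²(48°) = 6.969 · 0.4477 = 3.12 mW/cm².

I ≈ 3.12 mW/cm²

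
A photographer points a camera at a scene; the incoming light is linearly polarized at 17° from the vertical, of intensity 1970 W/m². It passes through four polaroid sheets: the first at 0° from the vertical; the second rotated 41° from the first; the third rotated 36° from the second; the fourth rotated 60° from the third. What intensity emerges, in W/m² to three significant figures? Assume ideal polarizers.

I ≈ 168 W/m²

I₁ = 1970 W/m² · cos²(17°) = 1802 W/m².
I₂ = I₁ · cos²(41°) = 1802 · 0.5696 = 1026 W/m².
I₃ = I₂ · cos²(36°) = 1026 · 0.6545 = 671.6 W/m².
I₄ = I₃ · cos²(60°) = 671.6 · 0.25 = 167.9 W/m².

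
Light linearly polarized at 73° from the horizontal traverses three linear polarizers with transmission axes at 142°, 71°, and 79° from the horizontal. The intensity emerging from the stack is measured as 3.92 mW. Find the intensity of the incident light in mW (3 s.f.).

By Malus's law, I₁ = I₀ cos²(142° − 73°) = I₀ cos²(69°) = 0.1284 I₀.
I₂ = I₁ cos²(71° − 142°) = 0.1284 I₀ · cos²(71°) = 0.01361 I₀.
I₃ = I₂ cos²(79° − 71°) = 0.01361 I₀ · cos²(8°) = 0.01335 I₀.
So 3.92 mW = 0.01335 I₀, giving I₀ = 3.92/0.01335 = 293.7 mW.

I₀ ≈ 294 mW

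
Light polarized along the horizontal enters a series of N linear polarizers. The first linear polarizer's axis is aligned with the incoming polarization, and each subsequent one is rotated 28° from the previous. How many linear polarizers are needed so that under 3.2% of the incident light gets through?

First polarizer is aligned with the polarization: full transmission.
Each further stage multiplies by cos²(28°) = 0.7796.
After N polarizers: T = 0.7796^(N−1). Require T < 0.032 ⇒ N−1 > ln(0.032)/ln(0.7796) = 13.82, so N−1 ≥ 14 and N = 15.
Check: N=15 gives T = 0.03063 < 0.032; N=14 gives T = 0.03929.

N = 15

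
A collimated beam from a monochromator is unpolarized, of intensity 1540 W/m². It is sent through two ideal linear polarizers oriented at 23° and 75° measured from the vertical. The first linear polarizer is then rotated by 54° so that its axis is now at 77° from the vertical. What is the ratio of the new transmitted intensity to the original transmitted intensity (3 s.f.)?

I_new/I_old ≈ 2.64

Before rotation:
Unpolarized light through the first polarizer → I₁ = ½ I₀, now polarized at 23°.
I₂ = I₁ cos²(75° − 23°) = 0.5 I₀ · cos²(52°) = 0.1895 I₀.
After rotation:
Unpolarized light through the first polarizer → I₁ = ½ I₀, now polarized at 77°.
I₂ = I₁ cos²(75° − 77°) = 0.5 I₀ · cos²(2°) = 0.4994 I₀.
Ratio = 0.4994 / 0.1895 = 2.635.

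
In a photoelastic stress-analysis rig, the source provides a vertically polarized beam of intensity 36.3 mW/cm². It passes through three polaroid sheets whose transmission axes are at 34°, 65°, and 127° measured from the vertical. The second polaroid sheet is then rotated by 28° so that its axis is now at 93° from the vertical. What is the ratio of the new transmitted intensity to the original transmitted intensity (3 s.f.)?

Before rotation:
I₁ = I₀ cos²(34° − 0°) = I₀ cos²(34°) = 0.6873 I₀.
I₂ = I₁ cos²(65° − 34°) = 0.6873 I₀ · cos²(31°) = 0.505 I₀.
I₃ = I₂ cos²(127° − 65°) = 0.505 I₀ · cos²(62°) = 0.1113 I₀.
After rotation:
I₁ = I₀ cos²(34° − 0°) = I₀ cos²(34°) = 0.6873 I₀.
I₂ = I₁ cos²(93° − 34°) = 0.6873 I₀ · cos²(59°) = 0.1823 I₀.
I₃ = I₂ cos²(127° − 93°) = 0.1823 I₀ · cos²(34°) = 0.1253 I₀.
Ratio = 0.1253 / 0.1113 = 1.126.

I_new/I_old ≈ 1.13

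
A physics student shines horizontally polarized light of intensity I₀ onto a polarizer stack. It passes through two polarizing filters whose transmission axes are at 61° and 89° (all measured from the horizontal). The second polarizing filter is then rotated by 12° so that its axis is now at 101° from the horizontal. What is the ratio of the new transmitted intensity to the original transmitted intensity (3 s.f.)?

I_new/I_old ≈ 0.753

Before rotation:
I₁ = I₀ cos²(61° − 0°) = I₀ cos²(61°) = 0.235 I₀.
I₂ = I₁ cos²(89° − 61°) = 0.235 I₀ · cos²(28°) = 0.1832 I₀.
After rotation:
I₁ = I₀ cos²(61° − 0°) = I₀ cos²(61°) = 0.235 I₀.
I₂ = I₁ cos²(101° − 61°) = 0.235 I₀ · cos²(40°) = 0.1379 I₀.
Ratio = 0.1379 / 0.1832 = 0.7527.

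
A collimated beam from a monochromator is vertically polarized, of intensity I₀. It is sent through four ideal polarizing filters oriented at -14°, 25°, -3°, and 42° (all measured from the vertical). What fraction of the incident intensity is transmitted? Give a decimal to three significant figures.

≈ 0.222 I₀

I₁ = I₀ cos²(-14° − 0°) = I₀ cos²(14°) = 0.9415 I₀.
I₂ = I₁ cos²(25° + 14°) = 0.9415 I₀ · cos²(39°) = 0.5686 I₀.
I₃ = I₂ cos²(-3° − 25°) = 0.5686 I₀ · cos²(28°) = 0.4433 I₀.
I₄ = I₃ cos²(42° + 3°) = 0.4433 I₀ · cos²(45°) = 0.2216 I₀.
Transmitted fraction = 0.2216.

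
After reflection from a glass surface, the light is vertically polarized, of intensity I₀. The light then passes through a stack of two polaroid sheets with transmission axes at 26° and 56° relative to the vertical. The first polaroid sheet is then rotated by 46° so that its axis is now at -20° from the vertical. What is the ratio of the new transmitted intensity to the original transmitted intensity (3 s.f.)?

Before rotation:
I₁ = I₀ cos²(26° − 0°) = I₀ cos²(26°) = 0.8078 I₀.
I₂ = I₁ cos²(56° − 26°) = 0.8078 I₀ · cos²(30°) = 0.6059 I₀.
After rotation:
I₁ = I₀ cos²(-20° − 0°) = I₀ cos²(20°) = 0.883 I₀.
I₂ = I₁ cos²(56° + 20°) = 0.883 I₀ · cos²(76°) = 0.05168 I₀.
Ratio = 0.05168 / 0.6059 = 0.0853.

I_new/I_old ≈ 0.0853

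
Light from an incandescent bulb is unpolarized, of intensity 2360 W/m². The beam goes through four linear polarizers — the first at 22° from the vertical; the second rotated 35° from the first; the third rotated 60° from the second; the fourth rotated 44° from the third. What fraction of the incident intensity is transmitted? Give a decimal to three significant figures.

I/I₀ ≈ 0.0434

Unpolarized light through the first polarizer → I₁ = 2360 W/m²/2 = 1180 W/m², polarized at 22°.
I₂ = I₁ · cos²(35°) = 1180 · 0.671 = 791.8 W/m².
I₃ = I₂ · cos²(60°) = 791.8 · 0.25 = 197.9 W/m².
I₄ = I₃ · cos²(44°) = 197.9 · 0.5174 = 102.4 W/m².
Transmitted fraction = 0.0434.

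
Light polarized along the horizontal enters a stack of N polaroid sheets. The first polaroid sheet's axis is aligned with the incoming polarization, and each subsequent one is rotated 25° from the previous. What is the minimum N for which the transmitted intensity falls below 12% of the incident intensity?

First polarizer is aligned with the polarization: full transmission.
Each further stage multiplies by cos²(25°) = 0.8214.
After N polarizers: T = 0.8214^(N−1). Require T < 0.12 ⇒ N−1 > ln(0.12)/ln(0.8214) = 10.78, so N−1 ≥ 11 and N = 12.
Check: N=12 gives T = 0.1148 < 0.12; N=11 gives T = 0.1398.

N = 12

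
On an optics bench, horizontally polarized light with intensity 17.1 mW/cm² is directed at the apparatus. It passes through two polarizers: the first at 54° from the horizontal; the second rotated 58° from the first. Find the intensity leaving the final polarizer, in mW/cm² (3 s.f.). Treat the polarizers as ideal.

I ≈ 1.66 mW/cm²

I₁ = 17.1 mW/cm² · cos²(54°) = 5.908 mW/cm².
I₂ = I₁ · cos²(58°) = 5.908 · 0.2808 = 1.659 mW/cm².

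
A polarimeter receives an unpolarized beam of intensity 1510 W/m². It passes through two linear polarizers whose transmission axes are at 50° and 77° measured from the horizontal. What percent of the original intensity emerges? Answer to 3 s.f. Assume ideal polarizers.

Unpolarized light through the first polarizer → I₁ = 1510 W/m²/2 = 755 W/m², polarized at 50°.
I₂ = I₁ · cos²(27°) = 755 · 0.7939 = 599.4 W/m².
That is 39.69% of the incident intensity.

≈ 39.7%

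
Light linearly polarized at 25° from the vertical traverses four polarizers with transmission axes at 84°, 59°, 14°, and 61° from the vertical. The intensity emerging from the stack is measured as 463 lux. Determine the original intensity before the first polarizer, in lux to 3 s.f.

I₀ ≈ 9140 lux

By Malus's law, I₁ = I₀ cos²(84° − 25°) = I₀ cos²(59°) = 0.2653 I₀.
I₂ = I₁ cos²(59° − 84°) = 0.2653 I₀ · cos²(25°) = 0.2179 I₀.
I₃ = I₂ cos²(14° − 59°) = 0.2179 I₀ · cos²(45°) = 0.1089 I₀.
I₄ = I₃ cos²(61° − 14°) = 0.1089 I₀ · cos²(47°) = 0.05067 I₀.
So 463 lux = 0.05067 I₀, giving I₀ = 463/0.05067 = 9137 lux.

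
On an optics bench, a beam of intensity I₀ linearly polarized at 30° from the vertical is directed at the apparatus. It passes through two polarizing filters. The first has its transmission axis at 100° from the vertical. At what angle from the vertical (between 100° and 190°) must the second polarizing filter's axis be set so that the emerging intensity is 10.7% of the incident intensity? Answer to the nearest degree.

θ ≈ 117°

By Malus's law, I₁ = I₀ cos²(100° − 30°) = I₀ cos²(70°) = 0.117 I₀.
Need I₂/I₀ = 0.107, so cos²(θ − 100°) = 0.107 / 0.117 = 0.9147.
θ − 100° = arccos(√0.9147) = 17.0°, giving θ ≈ 100 + 17.0 = 117.0°.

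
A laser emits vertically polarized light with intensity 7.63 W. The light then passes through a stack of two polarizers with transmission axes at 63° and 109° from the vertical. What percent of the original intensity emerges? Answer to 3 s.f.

≈ 9.95%

I₁ = 7.63 W · cos²(63°) = 1.573 W.
I₂ = I₁ · cos²(46°) = 1.573 · 0.4826 = 0.7589 W.
That is 9.946% of the incident intensity.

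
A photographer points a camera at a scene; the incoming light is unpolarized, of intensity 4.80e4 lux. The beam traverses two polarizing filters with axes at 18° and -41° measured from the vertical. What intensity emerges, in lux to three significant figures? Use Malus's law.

I ≈ 6370 lux

Unpolarized light through the first polarizer → I₁ = 4.80e4 lux/2 = 2.4e+04 lux, polarized at 18°.
I₂ = I₁ · cos²(59°) = 2.4e+04 · 0.2653 = 6366 lux.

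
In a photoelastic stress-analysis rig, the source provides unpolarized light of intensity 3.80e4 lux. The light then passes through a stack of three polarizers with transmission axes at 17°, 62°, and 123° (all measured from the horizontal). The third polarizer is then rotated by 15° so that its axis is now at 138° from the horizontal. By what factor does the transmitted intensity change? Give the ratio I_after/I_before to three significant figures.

I_new/I_old ≈ 0.249

Before rotation:
Unpolarized light through the first polarizer → I₁ = ½ I₀, now polarized at 17°.
I₂ = I₁ cos²(62° − 17°) = 0.5 I₀ · cos²(45°) = 0.25 I₀.
I₃ = I₂ cos²(123° − 62°) = 0.25 I₀ · cos²(61°) = 0.05876 I₀.
After rotation:
Unpolarized light through the first polarizer → I₁ = ½ I₀, now polarized at 17°.
I₂ = I₁ cos²(62° − 17°) = 0.5 I₀ · cos²(45°) = 0.25 I₀.
I₃ = I₂ cos²(138° − 62°) = 0.25 I₀ · cos²(76°) = 0.01463 I₀.
Ratio = 0.01463 / 0.05876 = 0.249.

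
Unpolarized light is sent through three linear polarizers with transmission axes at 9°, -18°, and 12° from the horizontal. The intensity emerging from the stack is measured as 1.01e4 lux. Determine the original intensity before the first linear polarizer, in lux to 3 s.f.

I₀ ≈ 3.39e4 lux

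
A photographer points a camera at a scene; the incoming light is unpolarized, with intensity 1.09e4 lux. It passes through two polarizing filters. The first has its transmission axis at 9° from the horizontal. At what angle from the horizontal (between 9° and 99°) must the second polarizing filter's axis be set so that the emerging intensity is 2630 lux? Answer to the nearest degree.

θ ≈ 55°

Unpolarized light through the first polarizer → I₁ = ½ I₀, now polarized at 9°.
Target fraction: 2630 / 1.09e4 lux = 0.2413 of I₀.
Need I₂/I₀ = 0.2413, so cos²(θ − 9°) = 0.2413 / 0.5 = 0.4826.
θ − 9° = arccos(√0.4826) = 46.0°, giving θ ≈ 9 + 46.0 = 55.0°.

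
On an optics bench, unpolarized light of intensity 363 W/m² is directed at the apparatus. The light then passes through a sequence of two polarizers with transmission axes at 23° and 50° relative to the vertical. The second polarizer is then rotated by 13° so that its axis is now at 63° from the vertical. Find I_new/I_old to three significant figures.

Before rotation:
Unpolarized light through the first polarizer → I₁ = ½ I₀, now polarized at 23°.
I₂ = I₁ cos²(50° − 23°) = 0.5 I₀ · cos²(27°) = 0.3969 I₀.
After rotation:
Unpolarized light through the first polarizer → I₁ = ½ I₀, now polarized at 23°.
I₂ = I₁ cos²(63° − 23°) = 0.5 I₀ · cos²(40°) = 0.2934 I₀.
Ratio = 0.2934 / 0.3969 = 0.7392.

I_new/I_old ≈ 0.739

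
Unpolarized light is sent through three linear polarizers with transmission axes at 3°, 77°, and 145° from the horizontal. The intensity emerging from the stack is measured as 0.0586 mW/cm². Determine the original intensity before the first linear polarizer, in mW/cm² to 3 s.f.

I₀ ≈ 11.0 mW/cm²

Unpolarized light through the first polarizer → I₁ = ½ I₀, now polarized at 3°.
I₂ = I₁ cos²(77° − 3°) = 0.5 I₀ · cos²(74°) = 0.03799 I₀.
I₃ = I₂ cos²(145° − 77°) = 0.03799 I₀ · cos²(68°) = 0.005331 I₀.
So 0.0586 mW/cm² = 0.005331 I₀, giving I₀ = 0.0586/0.005331 = 10.99 mW/cm².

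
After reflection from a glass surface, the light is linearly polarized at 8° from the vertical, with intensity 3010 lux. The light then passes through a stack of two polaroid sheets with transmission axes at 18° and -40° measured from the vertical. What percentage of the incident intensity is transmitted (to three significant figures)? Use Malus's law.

By Malus's law, I₁ = 3010 lux · cos²(10°) = 2919 lux.
I₂ = I₁ · cos²(58°) = 2919 · 0.2808 = 819.8 lux.
That is 27.23% of the incident intensity.

≈ 27.2%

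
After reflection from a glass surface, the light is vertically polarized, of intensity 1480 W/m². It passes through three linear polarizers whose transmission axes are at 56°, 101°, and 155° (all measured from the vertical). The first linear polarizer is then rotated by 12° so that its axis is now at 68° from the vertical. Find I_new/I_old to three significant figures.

Before rotation:
By Malus's law, I₁ = I₀ cos²(56° − 0°) = I₀ cos²(56°) = 0.3127 I₀.
I₂ = I₁ cos²(101° − 56°) = 0.3127 I₀ · cos²(45°) = 0.1563 I₀.
I₃ = I₂ cos²(155° − 101°) = 0.1563 I₀ · cos²(54°) = 0.05402 I₀.
After rotation:
I₁ = I₀ cos²(68° − 0°) = I₀ cos²(68°) = 0.1403 I₀.
I₂ = I₁ cos²(101° − 68°) = 0.1403 I₀ · cos²(33°) = 0.0987 I₀.
I₃ = I₂ cos²(155° − 101°) = 0.0987 I₀ · cos²(54°) = 0.0341 I₀.
Ratio = 0.0341 / 0.05402 = 0.6313.

I_new/I_old ≈ 0.631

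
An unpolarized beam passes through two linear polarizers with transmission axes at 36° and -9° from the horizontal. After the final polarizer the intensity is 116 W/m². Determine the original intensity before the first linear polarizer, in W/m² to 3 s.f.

I₀ ≈ 464 W/m²

Unpolarized light through the first polarizer → I₁ = ½ I₀, now polarized at 36°.
I₂ = I₁ cos²(-9° − 36°) = 0.5 I₀ · cos²(45°) = 0.25 I₀.
So 116 W/m² = 0.25 I₀, giving I₀ = 116/0.25 = 464 W/m².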